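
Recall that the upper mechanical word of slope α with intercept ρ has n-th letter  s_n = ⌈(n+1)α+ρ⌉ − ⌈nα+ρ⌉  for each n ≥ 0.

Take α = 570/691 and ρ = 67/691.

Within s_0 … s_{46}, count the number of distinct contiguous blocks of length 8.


t_n = ⌈(n·570+67)/691⌉ for n = 0 … 47:
  n=0…9: ⌈67/691⌉=1 ⌈637/691⌉=1 ⌈1207/691⌉=2 ⌈1777/691⌉=3 ⌈2347/691⌉=4 ⌈2917/691⌉=5 ⌈3487/691⌉=6 ⌈4057/691⌉=6 ⌈4627/691⌉=7 ⌈5197/691⌉=8
  n=10…19: ⌈5767/691⌉=9 ⌈6337/691⌉=10 ⌈6907/691⌉=10 ⌈7477/691⌉=11 ⌈8047/691⌉=12 ⌈8617/691⌉=13 ⌈9187/691⌉=14 ⌈9757/691⌉=15 ⌈10327/691⌉=15 ⌈10897/691⌉=16
  n=20…29: ⌈11467/691⌉=17 ⌈12037/691⌉=18 ⌈12607/691⌉=19 ⌈13177/691⌉=20 ⌈13747/691⌉=20 ⌈14317/691⌉=21 ⌈14887/691⌉=22 ⌈15457/691⌉=23 ⌈16027/691⌉=24 ⌈16597/691⌉=25
  n=30…39: ⌈17167/691⌉=25 ⌈17737/691⌉=26 ⌈18307/691⌉=27 ⌈18877/691⌉=28 ⌈19447/691⌉=29 ⌈20017/691⌉=29 ⌈20587/691⌉=30 ⌈21157/691⌉=31 ⌈21727/691⌉=32 ⌈22297/691⌉=33
  n=40…47: ⌈22867/691⌉=34 ⌈23437/691⌉=34 ⌈24007/691⌉=35 ⌈24577/691⌉=36 ⌈25147/691⌉=37 ⌈25717/691⌉=38 ⌈26287/691⌉=39 ⌈26857/691⌉=39
s_n = t_(n+1) − t_n for n = 0 … 46 gives
prefix = 01111101111011111011111011111011110111110111110
slide a length-8 window over [0..7] … [39..46] (40 windows); first occurrence of each distinct factor:
  [  0..  7] 01111101
  [  1..  8] 11111011
  [  2..  9] 11110111
  [  3.. 10] 11101111
  [  4.. 11] 11011110
  [  5.. 12] 10111101
  [  6.. 13] 01111011
  [  9.. 16] 11011111
  [ 10.. 17] 10111110
  (the other 31 windows repeat one of these)
distinct factors: {01111011, 01111101, 10111101, 10111110, 11011110, 11011111, 11101111, 11110111, 11111011}
count = 9  (Sturmian bound for length 8 is 9)

9


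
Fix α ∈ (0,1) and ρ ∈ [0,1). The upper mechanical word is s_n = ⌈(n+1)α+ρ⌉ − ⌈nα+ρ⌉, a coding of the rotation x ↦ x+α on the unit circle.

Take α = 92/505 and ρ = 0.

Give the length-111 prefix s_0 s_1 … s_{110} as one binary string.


n=0: ⌈(1·92)/505⌉ − ⌈(0·92)/505⌉ = ⌈92/505⌉ − ⌈0/505⌉ = 1 − 0 = 1
n=1: ⌈(2·92)/505⌉ − ⌈(1·92)/505⌉ = ⌈184/505⌉ − ⌈92/505⌉ = 1 − 1 = 0
n=2: ⌈(3·92)/505⌉ − ⌈(2·92)/505⌉ = ⌈276/505⌉ − ⌈184/505⌉ = 1 − 1 = 0
n=3: ⌈(4·92)/505⌉ − ⌈(3·92)/505⌉ = ⌈368/505⌉ − ⌈276/505⌉ = 1 − 1 = 0
n=4: ⌈(5·92)/505⌉ − ⌈(4·92)/505⌉ = ⌈460/505⌉ − ⌈368/505⌉ = 1 − 1 = 0
n=5: ⌈(6·92)/505⌉ − ⌈(5·92)/505⌉ = ⌈552/505⌉ − ⌈460/505⌉ = 2 − 1 = 1
n=6: ⌈(7·92)/505⌉ − ⌈(6·92)/505⌉ = ⌈644/505⌉ − ⌈552/505⌉ = 2 − 2 = 0
n=7: ⌈(8·92)/505⌉ − ⌈(7·92)/505⌉ = ⌈736/505⌉ − ⌈644/505⌉ = 2 − 2 = 0
n=8: ⌈(9·92)/505⌉ − ⌈(8·92)/505⌉ = ⌈828/505⌉ − ⌈736/505⌉ = 2 − 2 = 0
n=9: ⌈(10·92)/505⌉ − ⌈(9·92)/505⌉ = ⌈920/505⌉ − ⌈828/505⌉ = 2 − 2 = 0
n=10: ⌈(11·92)/505⌉ − ⌈(10·92)/505⌉ = ⌈1012/505⌉ − ⌈920/505⌉ = 3 − 2 = 1
n=11: ⌈(12·92)/505⌉ − ⌈(11·92)/505⌉ = ⌈1104/505⌉ − ⌈1012/505⌉ = 3 − 3 = 0
n=12: ⌈(13·92)/505⌉ − ⌈(12·92)/505⌉ = ⌈1196/505⌉ − ⌈1104/505⌉ = 3 − 3 = 0
n=13: ⌈(14·92)/505⌉ − ⌈(13·92)/505⌉ = ⌈1288/505⌉ − ⌈1196/505⌉ = 3 − 3 = 0
n=14: ⌈(15·92)/505⌉ − ⌈(14·92)/505⌉ = ⌈1380/505⌉ − ⌈1288/505⌉ = 3 − 3 = 0
n=15: ⌈(16·92)/505⌉ − ⌈(15·92)/505⌉ = ⌈1472/505⌉ − ⌈1380/505⌉ = 3 − 3 = 0
n=16: ⌈(17·92)/505⌉ − ⌈(16·92)/505⌉ = ⌈1564/505⌉ − ⌈1472/505⌉ = 4 − 3 = 1
n=17: ⌈(18·92)/505⌉ − ⌈(17·92)/505⌉ = ⌈1656/505⌉ − ⌈1564/505⌉ = 4 − 4 = 0
n=18: ⌈(19·92)/505⌉ − ⌈(18·92)/505⌉ = ⌈1748/505⌉ − ⌈1656/505⌉ = 4 − 4 = 0
n=19: ⌈(20·92)/505⌉ − ⌈(19·92)/505⌉ = ⌈1840/505⌉ − ⌈1748/505⌉ = 4 − 4 = 0
n=20: ⌈(21·92)/505⌉ − ⌈(20·92)/505⌉ = ⌈1932/505⌉ − ⌈1840/505⌉ = 4 − 4 = 0
n=21: ⌈(22·92)/505⌉ − ⌈(21·92)/505⌉ = ⌈2024/505⌉ − ⌈1932/505⌉ = 5 − 4 = 1
n=22: ⌈(23·92)/505⌉ − ⌈(22·92)/505⌉ = ⌈2116/505⌉ − ⌈2024/505⌉ = 5 − 5 = 0
n=23: ⌈(24·92)/505⌉ − ⌈(23·92)/505⌉ = ⌈2208/505⌉ − ⌈2116/505⌉ = 5 − 5 = 0
n=24: ⌈(25·92)/505⌉ − ⌈(24·92)/505⌉ = ⌈2300/505⌉ − ⌈2208/505⌉ = 5 − 5 = 0
n=25: ⌈(26·92)/505⌉ − ⌈(25·92)/505⌉ = ⌈2392/505⌉ − ⌈2300/505⌉ = 5 − 5 = 0
n=26: ⌈(27·92)/505⌉ − ⌈(26·92)/505⌉ = ⌈2484/505⌉ − ⌈2392/505⌉ = 5 − 5 = 0
n=27: ⌈(28·92)/505⌉ − ⌈(27·92)/505⌉ = ⌈2576/505⌉ − ⌈2484/505⌉ = 6 − 5 = 1
n=28: ⌈(29·92)/505⌉ − ⌈(28·92)/505⌉ = ⌈2668/505⌉ − ⌈2576/505⌉ = 6 − 6 = 0
n=29: ⌈(30·92)/505⌉ − ⌈(29·92)/505⌉ = ⌈2760/505⌉ − ⌈2668/505⌉ = 6 − 6 = 0
n=30: ⌈(31·92)/505⌉ − ⌈(30·92)/505⌉ = ⌈2852/505⌉ − ⌈2760/505⌉ = 6 − 6 = 0
n=31: ⌈(32·92)/505⌉ − ⌈(31·92)/505⌉ = ⌈2944/505⌉ − ⌈2852/505⌉ = 6 − 6 = 0
n=32: ⌈(33·92)/505⌉ − ⌈(32·92)/505⌉ = ⌈3036/505⌉ − ⌈2944/505⌉ = 7 − 6 = 1
n=33: ⌈(34·92)/505⌉ − ⌈(33·92)/505⌉ = ⌈3128/505⌉ − ⌈3036/505⌉ = 7 − 7 = 0
n=34: ⌈(35·92)/505⌉ − ⌈(34·92)/505⌉ = ⌈3220/505⌉ − ⌈3128/505⌉ = 7 − 7 = 0
n=35: ⌈(36·92)/505⌉ − ⌈(35·92)/505⌉ = ⌈3312/505⌉ − ⌈3220/505⌉ = 7 − 7 = 0
n=36: ⌈(37·92)/505⌉ − ⌈(36·92)/505⌉ = ⌈3404/505⌉ − ⌈3312/505⌉ = 7 − 7 = 0
n=37: ⌈(38·92)/505⌉ − ⌈(37·92)/505⌉ = ⌈3496/505⌉ − ⌈3404/505⌉ = 7 − 7 = 0
n=38: ⌈(39·92)/505⌉ − ⌈(38·92)/505⌉ = ⌈3588/505⌉ − ⌈3496/505⌉ = 8 − 7 = 1
n=39: ⌈(40·92)/505⌉ − ⌈(39·92)/505⌉ = ⌈3680/505⌉ − ⌈3588/505⌉ = 8 − 8 = 0
n=40: ⌈(41·92)/505⌉ − ⌈(40·92)/505⌉ = ⌈3772/505⌉ − ⌈3680/505⌉ = 8 − 8 = 0
n=41: ⌈(42·92)/505⌉ − ⌈(41·92)/505⌉ = ⌈3864/505⌉ − ⌈3772/505⌉ = 8 − 8 = 0
n=42: ⌈(43·92)/505⌉ − ⌈(42·92)/505⌉ = ⌈3956/505⌉ − ⌈3864/505⌉ = 8 − 8 = 0
n=43: ⌈(44·92)/505⌉ − ⌈(43·92)/505⌉ = ⌈4048/505⌉ − ⌈3956/505⌉ = 9 − 8 = 1
n=44: ⌈(45·92)/505⌉ − ⌈(44·92)/505⌉ = ⌈4140/505⌉ − ⌈4048/505⌉ = 9 − 9 = 0
n=45: ⌈(46·92)/505⌉ − ⌈(45·92)/505⌉ = ⌈4232/505⌉ − ⌈4140/505⌉ = 9 − 9 = 0
n=46: ⌈(47·92)/505⌉ − ⌈(46·92)/505⌉ = ⌈4324/505⌉ − ⌈4232/505⌉ = 9 − 9 = 0
n=47: ⌈(48·92)/505⌉ − ⌈(47·92)/505⌉ = ⌈4416/505⌉ − ⌈4324/505⌉ = 9 − 9 = 0
n=48: ⌈(49·92)/505⌉ − ⌈(48·92)/505⌉ = ⌈4508/505⌉ − ⌈4416/505⌉ = 9 − 9 = 0
n=49: ⌈(50·92)/505⌉ − ⌈(49·92)/505⌉ = ⌈4600/505⌉ − ⌈4508/505⌉ = 10 − 9 = 1
n=50: ⌈(51·92)/505⌉ − ⌈(50·92)/505⌉ = ⌈4692/505⌉ − ⌈4600/505⌉ = 10 − 10 = 0
n=51: ⌈(52·92)/505⌉ − ⌈(51·92)/505⌉ = ⌈4784/505⌉ − ⌈4692/505⌉ = 10 − 10 = 0
n=52: ⌈(53·92)/505⌉ − ⌈(52·92)/505⌉ = ⌈4876/505⌉ − ⌈4784/505⌉ = 10 − 10 = 0
n=53: ⌈(54·92)/505⌉ − ⌈(53·92)/505⌉ = ⌈4968/505⌉ − ⌈4876/505⌉ = 10 − 10 = 0
n=54: ⌈(55·92)/505⌉ − ⌈(54·92)/505⌉ = ⌈5060/505⌉ − ⌈4968/505⌉ = 11 − 10 = 1
n=55: ⌈(56·92)/505⌉ − ⌈(55·92)/505⌉ = ⌈5152/505⌉ − ⌈5060/505⌉ = 11 − 11 = 0
n=56: ⌈(57·92)/505⌉ − ⌈(56·92)/505⌉ = ⌈5244/505⌉ − ⌈5152/505⌉ = 11 − 11 = 0
n=57: ⌈(58·92)/505⌉ − ⌈(57·92)/505⌉ = ⌈5336/505⌉ − ⌈5244/505⌉ = 11 − 11 = 0
n=58: ⌈(59·92)/505⌉ − ⌈(58·92)/505⌉ = ⌈5428/505⌉ − ⌈5336/505⌉ = 11 − 11 = 0
n=59: ⌈(60·92)/505⌉ − ⌈(59·92)/505⌉ = ⌈5520/505⌉ − ⌈5428/505⌉ = 11 − 11 = 0
n=60: ⌈(61·92)/505⌉ − ⌈(60·92)/505⌉ = ⌈5612/505⌉ − ⌈5520/505⌉ = 12 − 11 = 1
n=61: ⌈(62·92)/505⌉ − ⌈(61·92)/505⌉ = ⌈5704/505⌉ − ⌈5612/505⌉ = 12 − 12 = 0
n=62: ⌈(63·92)/505⌉ − ⌈(62·92)/505⌉ = ⌈5796/505⌉ − ⌈5704/505⌉ = 12 − 12 = 0
n=63: ⌈(64·92)/505⌉ − ⌈(63·92)/505⌉ = ⌈5888/505⌉ − ⌈5796/505⌉ = 12 − 12 = 0
n=64: ⌈(65·92)/505⌉ − ⌈(64·92)/505⌉ = ⌈5980/505⌉ − ⌈5888/505⌉ = 12 − 12 = 0
n=65: ⌈(66·92)/505⌉ − ⌈(65·92)/505⌉ = ⌈6072/505⌉ − ⌈5980/505⌉ = 13 − 12 = 1
n=66: ⌈(67·92)/505⌉ − ⌈(66·92)/505⌉ = ⌈6164/505⌉ − ⌈6072/505⌉ = 13 − 13 = 0
n=67: ⌈(68·92)/505⌉ − ⌈(67·92)/505⌉ = ⌈6256/505⌉ − ⌈6164/505⌉ = 13 − 13 = 0
n=68: ⌈(69·92)/505⌉ − ⌈(68·92)/505⌉ = ⌈6348/505⌉ − ⌈6256/505⌉ = 13 − 13 = 0
n=69: ⌈(70·92)/505⌉ − ⌈(69·92)/505⌉ = ⌈6440/505⌉ − ⌈6348/505⌉ = 13 − 13 = 0
n=70: ⌈(71·92)/505⌉ − ⌈(70·92)/505⌉ = ⌈6532/505⌉ − ⌈6440/505⌉ = 13 − 13 = 0
n=71: ⌈(72·92)/505⌉ − ⌈(71·92)/505⌉ = ⌈6624/505⌉ − ⌈6532/505⌉ = 14 − 13 = 1
n=72: ⌈(73·92)/505⌉ − ⌈(72·92)/505⌉ = ⌈6716/505⌉ − ⌈6624/505⌉ = 14 − 14 = 0
n=73: ⌈(74·92)/505⌉ − ⌈(73·92)/505⌉ = ⌈6808/505⌉ − ⌈6716/505⌉ = 14 − 14 = 0
n=74: ⌈(75·92)/505⌉ − ⌈(74·92)/505⌉ = ⌈6900/505⌉ − ⌈6808/505⌉ = 14 − 14 = 0
n=75: ⌈(76·92)/505⌉ − ⌈(75·92)/505⌉ = ⌈6992/505⌉ − ⌈6900/505⌉ = 14 − 14 = 0
n=76: ⌈(77·92)/505⌉ − ⌈(76·92)/505⌉ = ⌈7084/505⌉ − ⌈6992/505⌉ = 15 − 14 = 1
n=77: ⌈(78·92)/505⌉ − ⌈(77·92)/505⌉ = ⌈7176/505⌉ − ⌈7084/505⌉ = 15 − 15 = 0
n=78: ⌈(79·92)/505⌉ − ⌈(78·92)/505⌉ = ⌈7268/505⌉ − ⌈7176/505⌉ = 15 − 15 = 0
n=79: ⌈(80·92)/505⌉ − ⌈(79·92)/505⌉ = ⌈7360/505⌉ − ⌈7268/505⌉ = 15 − 15 = 0
n=80: ⌈(81·92)/505⌉ − ⌈(80·92)/505⌉ = ⌈7452/505⌉ − ⌈7360/505⌉ = 15 − 15 = 0
n=81: ⌈(82·92)/505⌉ − ⌈(81·92)/505⌉ = ⌈7544/505⌉ − ⌈7452/505⌉ = 15 − 15 = 0
n=82: ⌈(83·92)/505⌉ − ⌈(82·92)/505⌉ = ⌈7636/505⌉ − ⌈7544/505⌉ = 16 − 15 = 1
n=83: ⌈(84·92)/505⌉ − ⌈(83·92)/505⌉ = ⌈7728/505⌉ − ⌈7636/505⌉ = 16 − 16 = 0
n=84: ⌈(85·92)/505⌉ − ⌈(84·92)/505⌉ = ⌈7820/505⌉ − ⌈7728/505⌉ = 16 − 16 = 0
n=85: ⌈(86·92)/505⌉ − ⌈(85·92)/505⌉ = ⌈7912/505⌉ − ⌈7820/505⌉ = 16 − 16 = 0
n=86: ⌈(87·92)/505⌉ − ⌈(86·92)/505⌉ = ⌈8004/505⌉ − ⌈7912/505⌉ = 16 − 16 = 0
n=87: ⌈(88·92)/505⌉ − ⌈(87·92)/505⌉ = ⌈8096/505⌉ − ⌈8004/505⌉ = 17 − 16 = 1
n=88: ⌈(89·92)/505⌉ − ⌈(88·92)/505⌉ = ⌈8188/505⌉ − ⌈8096/505⌉ = 17 − 17 = 0
n=89: ⌈(90·92)/505⌉ − ⌈(89·92)/505⌉ = ⌈8280/505⌉ − ⌈8188/505⌉ = 17 − 17 = 0
n=90: ⌈(91·92)/505⌉ − ⌈(90·92)/505⌉ = ⌈8372/505⌉ − ⌈8280/505⌉ = 17 − 17 = 0
n=91: ⌈(92·92)/505⌉ − ⌈(91·92)/505⌉ = ⌈8464/505⌉ − ⌈8372/505⌉ = 17 − 17 = 0
n=92: ⌈(93·92)/505⌉ − ⌈(92·92)/505⌉ = ⌈8556/505⌉ − ⌈8464/505⌉ = 17 − 17 = 0
n=93: ⌈(94·92)/505⌉ − ⌈(93·92)/505⌉ = ⌈8648/505⌉ − ⌈8556/505⌉ = 18 − 17 = 1
n=94: ⌈(95·92)/505⌉ − ⌈(94·92)/505⌉ = ⌈8740/505⌉ − ⌈8648/505⌉ = 18 − 18 = 0
n=95: ⌈(96·92)/505⌉ − ⌈(95·92)/505⌉ = ⌈8832/505⌉ − ⌈8740/505⌉ = 18 − 18 = 0
n=96: ⌈(97·92)/505⌉ − ⌈(96·92)/505⌉ = ⌈8924/505⌉ − ⌈8832/505⌉ = 18 − 18 = 0
n=97: ⌈(98·92)/505⌉ − ⌈(97·92)/505⌉ = ⌈9016/505⌉ − ⌈8924/505⌉ = 18 − 18 = 0
n=98: ⌈(99·92)/505⌉ − ⌈(98·92)/505⌉ = ⌈9108/505⌉ − ⌈9016/505⌉ = 19 − 18 = 1
n=99: ⌈(100·92)/505⌉ − ⌈(99·92)/505⌉ = ⌈9200/505⌉ − ⌈9108/505⌉ = 19 − 19 = 0
n=100: ⌈(101·92)/505⌉ − ⌈(100·92)/505⌉ = ⌈9292/505⌉ − ⌈9200/505⌉ = 19 − 19 = 0
n=101: ⌈(102·92)/505⌉ − ⌈(101·92)/505⌉ = ⌈9384/505⌉ − ⌈9292/505⌉ = 19 − 19 = 0
n=102: ⌈(103·92)/505⌉ − ⌈(102·92)/505⌉ = ⌈9476/505⌉ − ⌈9384/505⌉ = 19 − 19 = 0
n=103: ⌈(104·92)/505⌉ − ⌈(103·92)/505⌉ = ⌈9568/505⌉ − ⌈9476/505⌉ = 19 − 19 = 0
n=104: ⌈(105·92)/505⌉ − ⌈(104·92)/505⌉ = ⌈9660/505⌉ − ⌈9568/505⌉ = 20 − 19 = 1
n=105: ⌈(106·92)/505⌉ − ⌈(105·92)/505⌉ = ⌈9752/505⌉ − ⌈9660/505⌉ = 20 − 20 = 0
n=106: ⌈(107·92)/505⌉ − ⌈(106·92)/505⌉ = ⌈9844/505⌉ − ⌈9752/505⌉ = 20 − 20 = 0
n=107: ⌈(108·92)/505⌉ − ⌈(107·92)/505⌉ = ⌈9936/505⌉ − ⌈9844/505⌉ = 20 − 20 = 0
n=108: ⌈(109·92)/505⌉ − ⌈(108·92)/505⌉ = ⌈10028/505⌉ − ⌈9936/505⌉ = 20 − 20 = 0
n=109: ⌈(110·92)/505⌉ − ⌈(109·92)/505⌉ = ⌈10120/505⌉ − ⌈10028/505⌉ = 21 − 20 = 1
n=110: ⌈(111·92)/505⌉ − ⌈(110·92)/505⌉ = ⌈10212/505⌉ − ⌈10120/505⌉ = 21 − 21 = 0

100001000010000010000100000100001000001000010000010000100000100001000001000010000010000100000100001000001000010


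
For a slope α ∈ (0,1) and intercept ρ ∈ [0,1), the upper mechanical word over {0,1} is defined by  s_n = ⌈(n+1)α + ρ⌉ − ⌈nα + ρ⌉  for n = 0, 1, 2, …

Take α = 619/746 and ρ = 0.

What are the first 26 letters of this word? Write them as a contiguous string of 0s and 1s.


11111011111011111011111011

n=0: ⌈(1·619)/746⌉ − ⌈(0·619)/746⌉ = ⌈619/746⌉ − ⌈0/746⌉ = 1 − 0 = 1
n=1: ⌈(2·619)/746⌉ − ⌈(1·619)/746⌉ = ⌈1238/746⌉ − ⌈619/746⌉ = 2 − 1 = 1
n=2: ⌈(3·619)/746⌉ − ⌈(2·619)/746⌉ = ⌈1857/746⌉ − ⌈1238/746⌉ = 3 − 2 = 1
n=3: ⌈(4·619)/746⌉ − ⌈(3·619)/746⌉ = ⌈2476/746⌉ − ⌈1857/746⌉ = 4 − 3 = 1
n=4: ⌈(5·619)/746⌉ − ⌈(4·619)/746⌉ = ⌈3095/746⌉ − ⌈2476/746⌉ = 5 − 4 = 1
n=5: ⌈(6·619)/746⌉ − ⌈(5·619)/746⌉ = ⌈3714/746⌉ − ⌈3095/746⌉ = 5 − 5 = 0
n=6: ⌈(7·619)/746⌉ − ⌈(6·619)/746⌉ = ⌈4333/746⌉ − ⌈3714/746⌉ = 6 − 5 = 1
n=7: ⌈(8·619)/746⌉ − ⌈(7·619)/746⌉ = ⌈4952/746⌉ − ⌈4333/746⌉ = 7 − 6 = 1
n=8: ⌈(9·619)/746⌉ − ⌈(8·619)/746⌉ = ⌈5571/746⌉ − ⌈4952/746⌉ = 8 − 7 = 1
n=9: ⌈(10·619)/746⌉ − ⌈(9·619)/746⌉ = ⌈6190/746⌉ − ⌈5571/746⌉ = 9 − 8 = 1
n=10: ⌈(11·619)/746⌉ − ⌈(10·619)/746⌉ = ⌈6809/746⌉ − ⌈6190/746⌉ = 10 − 9 = 1
n=11: ⌈(12·619)/746⌉ − ⌈(11·619)/746⌉ = ⌈7428/746⌉ − ⌈6809/746⌉ = 10 − 10 = 0
n=12: ⌈(13·619)/746⌉ − ⌈(12·619)/746⌉ = ⌈8047/746⌉ − ⌈7428/746⌉ = 11 − 10 = 1
n=13: ⌈(14·619)/746⌉ − ⌈(13·619)/746⌉ = ⌈8666/746⌉ − ⌈8047/746⌉ = 12 − 11 = 1
n=14: ⌈(15·619)/746⌉ − ⌈(14·619)/746⌉ = ⌈9285/746⌉ − ⌈8666/746⌉ = 13 − 12 = 1
n=15: ⌈(16·619)/746⌉ − ⌈(15·619)/746⌉ = ⌈9904/746⌉ − ⌈9285/746⌉ = 14 − 13 = 1
n=16: ⌈(17·619)/746⌉ − ⌈(16·619)/746⌉ = ⌈10523/746⌉ − ⌈9904/746⌉ = 15 − 14 = 1
n=17: ⌈(18·619)/746⌉ − ⌈(17·619)/746⌉ = ⌈11142/746⌉ − ⌈10523/746⌉ = 15 − 15 = 0
n=18: ⌈(19·619)/746⌉ − ⌈(18·619)/746⌉ = ⌈11761/746⌉ − ⌈11142/746⌉ = 16 − 15 = 1
n=19: ⌈(20·619)/746⌉ − ⌈(19·619)/746⌉ = ⌈12380/746⌉ − ⌈11761/746⌉ = 17 − 16 = 1
n=20: ⌈(21·619)/746⌉ − ⌈(20·619)/746⌉ = ⌈12999/746⌉ − ⌈12380/746⌉ = 18 − 17 = 1
n=21: ⌈(22·619)/746⌉ − ⌈(21·619)/746⌉ = ⌈13618/746⌉ − ⌈12999/746⌉ = 19 − 18 = 1
n=22: ⌈(23·619)/746⌉ − ⌈(22·619)/746⌉ = ⌈14237/746⌉ − ⌈13618/746⌉ = 20 − 19 = 1
n=23: ⌈(24·619)/746⌉ − ⌈(23·619)/746⌉ = ⌈14856/746⌉ − ⌈14237/746⌉ = 20 − 20 = 0
n=24: ⌈(25·619)/746⌉ − ⌈(24·619)/746⌉ = ⌈15475/746⌉ − ⌈14856/746⌉ = 21 − 20 = 1
n=25: ⌈(26·619)/746⌉ − ⌈(25·619)/746⌉ = ⌈16094/746⌉ − ⌈15475/746⌉ = 22 − 21 = 1


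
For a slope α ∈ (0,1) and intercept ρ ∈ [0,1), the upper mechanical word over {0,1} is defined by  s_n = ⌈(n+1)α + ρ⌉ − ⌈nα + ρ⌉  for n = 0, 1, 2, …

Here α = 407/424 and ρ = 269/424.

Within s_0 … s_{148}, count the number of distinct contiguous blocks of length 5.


t_n = ⌈(n·407+269)/424⌉ for n = 0 … 149:
  n=0…9: ⌈269/424⌉=1 ⌈676/424⌉=2 ⌈1083/424⌉=3 ⌈1490/424⌉=4 ⌈1897/424⌉=5 ⌈2304/424⌉=6 ⌈2711/424⌉=7 ⌈3118/424⌉=8 ⌈3525/424⌉=9 ⌈3932/424⌉=10
  n=10…19: ⌈4339/424⌉=11 ⌈4746/424⌉=12 ⌈5153/424⌉=13 ⌈5560/424⌉=14 ⌈5967/424⌉=15 ⌈6374/424⌉=16 ⌈6781/424⌉=16 ⌈7188/424⌉=17 ⌈7595/424⌉=18 ⌈8002/424⌉=19
  n=20…29: ⌈8409/424⌉=20 ⌈8816/424⌉=21 ⌈9223/424⌉=22 ⌈9630/424⌉=23 ⌈10037/424⌉=24 ⌈10444/424⌉=25 ⌈10851/424⌉=26 ⌈11258/424⌉=27 ⌈11665/424⌉=28 ⌈12072/424⌉=29
  n=30…39: ⌈12479/424⌉=30 ⌈12886/424⌉=31 ⌈13293/424⌉=32 ⌈13700/424⌉=33 ⌈14107/424⌉=34 ⌈14514/424⌉=35 ⌈14921/424⌉=36 ⌈15328/424⌉=37 ⌈15735/424⌉=38 ⌈16142/424⌉=39
  n=40…49: ⌈16549/424⌉=40 ⌈16956/424⌉=40 ⌈17363/424⌉=41 ⌈17770/424⌉=42 ⌈18177/424⌉=43 ⌈18584/424⌉=44 ⌈18991/424⌉=45 ⌈19398/424⌉=46 ⌈19805/424⌉=47 ⌈20212/424⌉=48
  n=50…59: ⌈20619/424⌉=49 ⌈21026/424⌉=50 ⌈21433/424⌉=51 ⌈21840/424⌉=52 ⌈22247/424⌉=53 ⌈22654/424⌉=54 ⌈23061/424⌉=55 ⌈23468/424⌉=56 ⌈23875/424⌉=57 ⌈24282/424⌉=58
  n=60…69: ⌈24689/424⌉=59 ⌈25096/424⌉=60 ⌈25503/424⌉=61 ⌈25910/424⌉=62 ⌈26317/424⌉=63 ⌈26724/424⌉=64 ⌈27131/424⌉=64 ⌈27538/424⌉=65 ⌈27945/424⌉=66 ⌈28352/424⌉=67
  n=70…79: ⌈28759/424⌉=68 ⌈29166/424⌉=69 ⌈29573/424⌉=70 ⌈29980/424⌉=71 ⌈30387/424⌉=72 ⌈30794/424⌉=73 ⌈31201/424⌉=74 ⌈31608/424⌉=75 ⌈32015/424⌉=76 ⌈32422/424⌉=77
  n=80…89: ⌈32829/424⌉=78 ⌈33236/424⌉=79 ⌈33643/424⌉=80 ⌈34050/424⌉=81 ⌈34457/424⌉=82 ⌈34864/424⌉=83 ⌈35271/424⌉=84 ⌈35678/424⌉=85 ⌈36085/424⌉=86 ⌈36492/424⌉=87
  n=90…99: ⌈36899/424⌉=88 ⌈37306/424⌉=88 ⌈37713/424⌉=89 ⌈38120/424⌉=90 ⌈38527/424⌉=91 ⌈38934/424⌉=92 ⌈39341/424⌉=93 ⌈39748/424⌉=94 ⌈40155/424⌉=95 ⌈40562/424⌉=96
  n=100…109: ⌈40969/424⌉=97 ⌈41376/424⌉=98 ⌈41783/424⌉=99 ⌈42190/424⌉=100 ⌈42597/424⌉=101 ⌈43004/424⌉=102 ⌈43411/424⌉=103 ⌈43818/424⌉=104 ⌈44225/424⌉=105 ⌈44632/424⌉=106
  n=110…119: ⌈45039/424⌉=107 ⌈45446/424⌉=108 ⌈45853/424⌉=109 ⌈46260/424⌉=110 ⌈46667/424⌉=111 ⌈47074/424⌉=112 ⌈47481/424⌉=112 ⌈47888/424⌉=113 ⌈48295/424⌉=114 ⌈48702/424⌉=115
  n=120…129: ⌈49109/424⌉=116 ⌈49516/424⌉=117 ⌈49923/424⌉=118 ⌈50330/424⌉=119 ⌈50737/424⌉=120 ⌈51144/424⌉=121 ⌈51551/424⌉=122 ⌈51958/424⌉=123 ⌈52365/424⌉=124 ⌈52772/424⌉=125
  n=130…139: ⌈53179/424⌉=126 ⌈53586/424⌉=127 ⌈53993/424⌉=128 ⌈54400/424⌉=129 ⌈54807/424⌉=130 ⌈55214/424⌉=131 ⌈55621/424⌉=132 ⌈56028/424⌉=133 ⌈56435/424⌉=134 ⌈56842/424⌉=135
  n=140…149: ⌈57249/424⌉=136 ⌈57656/424⌉=136 ⌈58063/424⌉=137 ⌈58470/424⌉=138 ⌈58877/424⌉=139 ⌈59284/424⌉=140 ⌈59691/424⌉=141 ⌈60098/424⌉=142 ⌈60505/424⌉=143 ⌈60912/424⌉=144
s_n = t_(n+1) − t_n for n = 0 … 148 gives
prefix = 11111111111111101111111111111111111111110111111111111111111111111011111111111111111111111101111111111111111111111110111111111111111111111111011111111
slide a length-5 window over [0..4] … [144..148] (145 windows); first occurrence of each distinct factor:
  [  0..  4] 11111
  [ 11.. 15] 11110
  [ 12.. 16] 11101
  [ 13.. 17] 11011
  [ 14.. 18] 10111
  [ 15.. 19] 01111
  (the other 139 windows repeat one of these)
distinct factors: {01111, 10111, 11011, 11101, 11110, 11111}
count = 6  (Sturmian bound for length 5 is 6)

6


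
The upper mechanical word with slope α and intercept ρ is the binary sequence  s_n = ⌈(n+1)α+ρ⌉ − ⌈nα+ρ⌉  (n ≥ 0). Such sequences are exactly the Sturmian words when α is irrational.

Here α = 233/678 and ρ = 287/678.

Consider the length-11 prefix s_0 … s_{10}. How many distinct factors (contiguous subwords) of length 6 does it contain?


t_n = ⌈(n·233+287)/678⌉ for n = 0 … 11:
  n=0…9: ⌈287/678⌉=1 ⌈520/678⌉=1 ⌈753/678⌉=2 ⌈986/678⌉=2 ⌈1219/678⌉=2 ⌈1452/678⌉=3 ⌈1685/678⌉=3 ⌈1918/678⌉=3 ⌈2151/678⌉=4 ⌈2384/678⌉=4
  n=10…11: ⌈2617/678⌉=4 ⌈2850/678⌉=5
s_n = t_(n+1) − t_n for n = 0 … 10 gives
prefix = 01001001001
slide a length-6 window over [0..5] … [5..10] (6 windows); first occurrence of each distinct factor:
  [  0..  5] 010010
  [  1..  6] 100100
  [  2..  7] 001001
  (the other 3 windows repeat one of these)
distinct factors: {001001, 010010, 100100}
count = 3  (Sturmian bound for length 6 is 7)

3


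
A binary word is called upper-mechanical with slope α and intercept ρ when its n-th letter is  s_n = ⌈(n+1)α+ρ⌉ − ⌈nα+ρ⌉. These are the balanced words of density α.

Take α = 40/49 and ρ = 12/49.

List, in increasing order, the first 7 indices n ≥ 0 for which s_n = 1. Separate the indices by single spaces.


0 2 3 4 5 7 8

n=0: ⌈52/49⌉−⌈12/49⌉ = 2−1 = 1  ← one
n=1: ⌈92/49⌉−⌈52/49⌉ = 2−2 = 0
n=2: ⌈132/49⌉−⌈92/49⌉ = 3−2 = 1  ← one
n=3: ⌈172/49⌉−⌈132/49⌉ = 4−3 = 1  ← one
n=4: ⌈212/49⌉−⌈172/49⌉ = 5−4 = 1  ← one
n=5: ⌈252/49⌉−⌈212/49⌉ = 6−5 = 1  ← one
n=6: ⌈292/49⌉−⌈252/49⌉ = 6−6 = 0
n=7: ⌈332/49⌉−⌈292/49⌉ = 7−6 = 1  ← one
n=8: ⌈372/49⌉−⌈332/49⌉ = 8−7 = 1  ← one
positions of the first 7 ones: 0 2 3 4 5 7 8


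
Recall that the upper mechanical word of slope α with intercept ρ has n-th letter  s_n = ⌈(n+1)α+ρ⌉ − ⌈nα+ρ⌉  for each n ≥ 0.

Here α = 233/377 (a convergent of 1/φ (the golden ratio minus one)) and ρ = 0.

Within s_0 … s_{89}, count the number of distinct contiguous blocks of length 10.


t_n = ⌈(n·233)/377⌉ for n = 0 … 90:
  n=0…9: ⌈0/377⌉=0 ⌈233/377⌉=1 ⌈466/377⌉=2 ⌈699/377⌉=2 ⌈932/377⌉=3 ⌈1165/377⌉=4 ⌈1398/377⌉=4 ⌈1631/377⌉=5 ⌈1864/377⌉=5 ⌈2097/377⌉=6
  n=10…19: ⌈2330/377⌉=7 ⌈2563/377⌉=7 ⌈2796/377⌉=8 ⌈3029/377⌉=9 ⌈3262/377⌉=9 ⌈3495/377⌉=10 ⌈3728/377⌉=10 ⌈3961/377⌉=11 ⌈4194/377⌉=12 ⌈4427/377⌉=12
  n=20…29: ⌈4660/377⌉=13 ⌈4893/377⌉=13 ⌈5126/377⌉=14 ⌈5359/377⌉=15 ⌈5592/377⌉=15 ⌈5825/377⌉=16 ⌈6058/377⌉=17 ⌈6291/377⌉=17 ⌈6524/377⌉=18 ⌈6757/377⌉=18
  n=30…39: ⌈6990/377⌉=19 ⌈7223/377⌉=20 ⌈7456/377⌉=20 ⌈7689/377⌉=21 ⌈7922/377⌉=22 ⌈8155/377⌉=22 ⌈8388/377⌉=23 ⌈8621/377⌉=23 ⌈8854/377⌉=24 ⌈9087/377⌉=25
  n=40…49: ⌈9320/377⌉=25 ⌈9553/377⌉=26 ⌈9786/377⌉=26 ⌈10019/377⌉=27 ⌈10252/377⌉=28 ⌈10485/377⌉=28 ⌈10718/377⌉=29 ⌈10951/377⌉=30 ⌈11184/377⌉=30 ⌈11417/377⌉=31
  n=50…59: ⌈11650/377⌉=31 ⌈11883/377⌉=32 ⌈12116/377⌉=33 ⌈12349/377⌉=33 ⌈12582/377⌉=34 ⌈12815/377⌉=34 ⌈13048/377⌉=35 ⌈13281/377⌉=36 ⌈13514/377⌉=36 ⌈13747/377⌉=37
  n=60…69: ⌈13980/377⌉=38 ⌈14213/377⌉=38 ⌈14446/377⌉=39 ⌈14679/377⌉=39 ⌈14912/377⌉=40 ⌈15145/377⌉=41 ⌈15378/377⌉=41 ⌈15611/377⌉=42 ⌈15844/377⌉=43 ⌈16077/377⌉=43
  n=70…79: ⌈16310/377⌉=44 ⌈16543/377⌉=44 ⌈16776/377⌉=45 ⌈17009/377⌉=46 ⌈17242/377⌉=46 ⌈17475/377⌉=47 ⌈17708/377⌉=47 ⌈17941/377⌉=48 ⌈18174/377⌉=49 ⌈18407/377⌉=49
  n=80…89: ⌈18640/377⌉=50 ⌈18873/377⌉=51 ⌈19106/377⌉=51 ⌈19339/377⌉=52 ⌈19572/377⌉=52 ⌈19805/377⌉=53 ⌈20038/377⌉=54 ⌈20271/377⌉=54 ⌈20504/377⌉=55 ⌈20737/377⌉=56
  n=90: ⌈20970/377⌉=56
s_n = t_(n+1) − t_n for n = 0 … 89 gives
prefix = 110110101101101011010110110101101101011010110110101101011011010110110101101011011010110110
slide a length-10 window over [0..9] … [80..89] (81 windows); first occurrence of each distinct factor:
  [  0..  9] 1101101011
  [  1.. 10] 1011010110
  [  2.. 11] 0110101101
  [  3.. 12] 1101011011
  [  4.. 13] 1010110110
  [  5.. 14] 0101101101
  [  6.. 15] 1011011010
  [  7.. 16] 0110110101
  [ 11.. 20] 1101011010
  [ 12.. 21] 1010110101
  [ 13.. 22] 0101101011
  (the other 70 windows repeat one of these)
distinct factors: {0101101011, 0101101101, 0110101101, 0110110101, 1010110101, 1010110110, 1011010110, 1011011010, 1101011010, 1101011011, 1101101011}
count = 11  (Sturmian bound for length 10 is 11)

11


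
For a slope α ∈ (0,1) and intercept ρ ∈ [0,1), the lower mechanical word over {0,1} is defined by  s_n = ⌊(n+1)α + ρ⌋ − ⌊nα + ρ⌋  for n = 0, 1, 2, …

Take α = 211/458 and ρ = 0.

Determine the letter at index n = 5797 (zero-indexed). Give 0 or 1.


1

(n+1)α + ρ = (5798·211) / 458 = 1223378/458
nα + ρ     = (5797·211) / 458 = 1223167/458
⌊1223378/458⌋ = 2671,  ⌊1223167/458⌋ = 2670
s_{5797} = 2671 − 2670 = 1


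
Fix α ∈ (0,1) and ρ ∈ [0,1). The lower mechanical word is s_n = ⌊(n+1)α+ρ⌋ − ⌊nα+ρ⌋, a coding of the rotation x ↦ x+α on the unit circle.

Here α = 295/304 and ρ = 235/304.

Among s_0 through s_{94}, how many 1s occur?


92

#1s = Σ_{n=0}^{94} s_n = Σ_{n=0}^{94} (⌊(n+1)α+ρ⌋ − ⌊nα+ρ⌋)
the sum telescopes: every ⌊nα+ρ⌋ with 0 < n < 95 appears once with + and once with −, leaving ⌊95α+ρ⌋ − ⌊0·α+ρ⌋
95α + ρ = (95·295 + 235) / 304 = 28260/304
ρ = 235/304
⌊28260/304⌋ = 92,  ⌊235/304⌋ = 0
#1s = 92 − 0 = 92


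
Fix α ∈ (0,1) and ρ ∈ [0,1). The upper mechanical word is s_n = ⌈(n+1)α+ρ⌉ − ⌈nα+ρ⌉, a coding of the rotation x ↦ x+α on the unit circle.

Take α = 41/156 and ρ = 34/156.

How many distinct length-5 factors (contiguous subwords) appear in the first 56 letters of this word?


6

t_n = ⌈(n·41+34)/156⌉ for n = 0 … 56:
  n=0…9: ⌈34/156⌉=1 ⌈75/156⌉=1 ⌈116/156⌉=1 ⌈157/156⌉=2 ⌈198/156⌉=2 ⌈239/156⌉=2 ⌈280/156⌉=2 ⌈321/156⌉=3 ⌈362/156⌉=3 ⌈403/156⌉=3
  n=10…19: ⌈444/156⌉=3 ⌈485/156⌉=4 ⌈526/156⌉=4 ⌈567/156⌉=4 ⌈608/156⌉=4 ⌈649/156⌉=5 ⌈690/156⌉=5 ⌈731/156⌉=5 ⌈772/156⌉=5 ⌈813/156⌉=6
  n=20…29: ⌈854/156⌉=6 ⌈895/156⌉=6 ⌈936/156⌉=6 ⌈977/156⌉=7 ⌈1018/156⌉=7 ⌈1059/156⌉=7 ⌈1100/156⌉=8 ⌈1141/156⌉=8 ⌈1182/156⌉=8 ⌈1223/156⌉=8
  n=30…39: ⌈1264/156⌉=9 ⌈1305/156⌉=9 ⌈1346/156⌉=9 ⌈1387/156⌉=9 ⌈1428/156⌉=10 ⌈1469/156⌉=10 ⌈1510/156⌉=10 ⌈1551/156⌉=10 ⌈1592/156⌉=11 ⌈1633/156⌉=11
  n=40…49: ⌈1674/156⌉=11 ⌈1715/156⌉=11 ⌈1756/156⌉=12 ⌈1797/156⌉=12 ⌈1838/156⌉=12 ⌈1879/156⌉=13 ⌈1920/156⌉=13 ⌈1961/156⌉=13 ⌈2002/156⌉=13 ⌈2043/156⌉=14
  n=50…56: ⌈2084/156⌉=14 ⌈2125/156⌉=14 ⌈2166/156⌉=14 ⌈2207/156⌉=15 ⌈2248/156⌉=15 ⌈2289/156⌉=15 ⌈2330/156⌉=15
s_n = t_(n+1) − t_n for n = 0 … 55 gives
prefix = 00100010001000100010001001000100010001000100100010001000
slide a length-5 window over [0..4] … [51..55] (52 windows); first occurrence of each distinct factor:
  [  0..  4] 00100
  [  1..  5] 01000
  [  2..  6] 10001
  [  3..  7] 00010
  [ 21.. 25] 01001
  [ 22.. 26] 10010
  (the other 46 windows repeat one of these)
distinct factors: {00010, 00100, 01000, 01001, 10001, 10010}
count = 6  (Sturmian bound for length 5 is 6)


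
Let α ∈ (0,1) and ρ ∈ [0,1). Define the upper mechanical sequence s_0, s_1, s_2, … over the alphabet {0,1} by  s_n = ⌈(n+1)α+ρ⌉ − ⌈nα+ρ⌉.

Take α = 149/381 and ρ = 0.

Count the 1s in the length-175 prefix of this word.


#1s = Σ_{n=0}^{174} s_n = Σ_{n=0}^{174} (⌈(n+1)α+ρ⌉ − ⌈nα+ρ⌉)
the sum telescopes: every ⌈nα+ρ⌉ with 0 < n < 175 appears once with + and once with −, leaving ⌈175α+ρ⌉ − ⌈0·α+ρ⌉
175α + ρ = (175·149) / 381 = 26075/381
ρ = 0/381
⌈26075/381⌉ = 69,  ⌈0/381⌉ = 0
#1s = 69 − 0 = 69

69


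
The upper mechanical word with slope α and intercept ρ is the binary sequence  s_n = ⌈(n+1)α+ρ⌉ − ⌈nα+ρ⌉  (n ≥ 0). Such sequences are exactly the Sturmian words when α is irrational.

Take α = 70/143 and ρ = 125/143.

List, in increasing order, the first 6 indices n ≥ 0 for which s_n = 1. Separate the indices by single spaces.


0 2 4 6 8 10

n=0: ⌈195/143⌉−⌈125/143⌉ = 2−1 = 1  ← one
n=1: ⌈265/143⌉−⌈195/143⌉ = 2−2 = 0
n=2: ⌈335/143⌉−⌈265/143⌉ = 3−2 = 1  ← one
n=3: ⌈405/143⌉−⌈335/143⌉ = 3−3 = 0
n=4: ⌈475/143⌉−⌈405/143⌉ = 4−3 = 1  ← one
n=5: ⌈545/143⌉−⌈475/143⌉ = 4−4 = 0
n=6: ⌈615/143⌉−⌈545/143⌉ = 5−4 = 1  ← one
n=7: ⌈685/143⌉−⌈615/143⌉ = 5−5 = 0
n=8: ⌈755/143⌉−⌈685/143⌉ = 6−5 = 1  ← one
n=9: ⌈825/143⌉−⌈755/143⌉ = 6−6 = 0
n=10: ⌈895/143⌉−⌈825/143⌉ = 7−6 = 1  ← one
positions of the first 6 ones: 0 2 4 6 8 10


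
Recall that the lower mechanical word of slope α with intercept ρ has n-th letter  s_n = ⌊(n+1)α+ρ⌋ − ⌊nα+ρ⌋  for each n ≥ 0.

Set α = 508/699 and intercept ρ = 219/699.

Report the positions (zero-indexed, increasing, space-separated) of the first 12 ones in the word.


n=0: ⌊727/699⌋−⌊219/699⌋ = 1−0 = 1  ← one
n=1: ⌊1235/699⌋−⌊727/699⌋ = 1−1 = 0
n=2: ⌊1743/699⌋−⌊1235/699⌋ = 2−1 = 1  ← one
n=3: ⌊2251/699⌋−⌊1743/699⌋ = 3−2 = 1  ← one
n=4: ⌊2759/699⌋−⌊2251/699⌋ = 3−3 = 0
n=5: ⌊3267/699⌋−⌊2759/699⌋ = 4−3 = 1  ← one
n=6: ⌊3775/699⌋−⌊3267/699⌋ = 5−4 = 1  ← one
n=7: ⌊4283/699⌋−⌊3775/699⌋ = 6−5 = 1  ← one
n=8: ⌊4791/699⌋−⌊4283/699⌋ = 6−6 = 0
n=9: ⌊5299/699⌋−⌊4791/699⌋ = 7−6 = 1  ← one
n=10: ⌊5807/699⌋−⌊5299/699⌋ = 8−7 = 1  ← one
n=11: ⌊6315/699⌋−⌊5807/699⌋ = 9−8 = 1  ← one
n=12: ⌊6823/699⌋−⌊6315/699⌋ = 9−9 = 0
n=13: ⌊7331/699⌋−⌊6823/699⌋ = 10−9 = 1  ← one
n=14: ⌊7839/699⌋−⌊7331/699⌋ = 11−10 = 1  ← one
n=15: ⌊8347/699⌋−⌊7839/699⌋ = 11−11 = 0
n=16: ⌊8855/699⌋−⌊8347/699⌋ = 12−11 = 1  ← one
positions of the first 12 ones: 0 2 3 5 6 7 9 10 11 13 14 16

0 2 3 5 6 7 9 10 11 13 14 16


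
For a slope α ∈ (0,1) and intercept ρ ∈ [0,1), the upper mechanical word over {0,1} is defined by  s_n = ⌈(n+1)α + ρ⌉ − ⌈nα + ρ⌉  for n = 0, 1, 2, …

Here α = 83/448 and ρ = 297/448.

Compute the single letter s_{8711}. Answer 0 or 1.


0

(n+1)α + ρ = (8712·83 + 297) / 448 = 723393/448
nα + ρ     = (8711·83 + 297) / 448 = 723310/448
⌈723393/448⌉ = 1615,  ⌈723310/448⌉ = 1615
s_{8711} = 1615 − 1615 = 0


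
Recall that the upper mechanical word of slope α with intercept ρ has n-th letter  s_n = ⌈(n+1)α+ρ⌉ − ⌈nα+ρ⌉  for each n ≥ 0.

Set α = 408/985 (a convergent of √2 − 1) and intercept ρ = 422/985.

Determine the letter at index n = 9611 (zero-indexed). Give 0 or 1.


0

(n+1)α + ρ = (9612·408 + 422) / 985 = 3922118/985
nα + ρ     = (9611·408 + 422) / 985 = 3921710/985
⌈3922118/985⌉ = 3982,  ⌈3921710/985⌉ = 3982
s_{9611} = 3982 − 3982 = 0


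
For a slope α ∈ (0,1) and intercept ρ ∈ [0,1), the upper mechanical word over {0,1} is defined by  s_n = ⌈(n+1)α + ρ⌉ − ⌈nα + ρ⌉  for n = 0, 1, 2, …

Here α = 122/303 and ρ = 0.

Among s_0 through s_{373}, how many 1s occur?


#1s = Σ_{n=0}^{373} s_n = Σ_{n=0}^{373} (⌈(n+1)α+ρ⌉ − ⌈nα+ρ⌉)
the sum telescopes: every ⌈nα+ρ⌉ with 0 < n < 374 appears once with + and once with −, leaving ⌈374α+ρ⌉ − ⌈0·α+ρ⌉
374α + ρ = (374·122) / 303 = 45628/303
ρ = 0/303
⌈45628/303⌉ = 151,  ⌈0/303⌉ = 0
#1s = 151 − 0 = 151

151


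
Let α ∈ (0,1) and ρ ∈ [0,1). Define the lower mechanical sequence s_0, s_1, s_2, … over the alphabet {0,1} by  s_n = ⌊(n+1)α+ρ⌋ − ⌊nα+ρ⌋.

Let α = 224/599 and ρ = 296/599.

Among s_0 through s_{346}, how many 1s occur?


#1s = Σ_{n=0}^{346} s_n = Σ_{n=0}^{346} (⌊(n+1)α+ρ⌋ − ⌊nα+ρ⌋)
the sum telescopes: every ⌊nα+ρ⌋ with 0 < n < 347 appears once with + and once with −, leaving ⌊347α+ρ⌋ − ⌊0·α+ρ⌋
347α + ρ = (347·224 + 296) / 599 = 78024/599
ρ = 296/599
⌊78024/599⌋ = 130,  ⌊296/599⌋ = 0
#1s = 130 − 0 = 130

130


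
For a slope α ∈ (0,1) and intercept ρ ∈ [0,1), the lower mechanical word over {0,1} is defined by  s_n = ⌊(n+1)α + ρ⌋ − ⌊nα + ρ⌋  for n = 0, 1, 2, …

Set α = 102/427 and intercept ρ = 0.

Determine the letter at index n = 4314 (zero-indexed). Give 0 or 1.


(n+1)α + ρ = (4315·102) / 427 = 440130/427
nα + ρ     = (4314·102) / 427 = 440028/427
⌊440130/427⌋ = 1030,  ⌊440028/427⌋ = 1030
s_{4314} = 1030 − 1030 = 0

0


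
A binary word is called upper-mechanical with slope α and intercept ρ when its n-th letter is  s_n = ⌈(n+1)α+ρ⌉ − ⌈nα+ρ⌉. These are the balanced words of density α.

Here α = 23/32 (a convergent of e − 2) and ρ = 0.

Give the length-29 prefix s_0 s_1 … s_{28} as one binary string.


11101110110111011011101101110

n=0: ⌈(1·23)/32⌉ − ⌈(0·23)/32⌉ = ⌈23/32⌉ − ⌈0/32⌉ = 1 − 0 = 1
n=1: ⌈(2·23)/32⌉ − ⌈(1·23)/32⌉ = ⌈46/32⌉ − ⌈23/32⌉ = 2 − 1 = 1
n=2: ⌈(3·23)/32⌉ − ⌈(2·23)/32⌉ = ⌈69/32⌉ − ⌈46/32⌉ = 3 − 2 = 1
n=3: ⌈(4·23)/32⌉ − ⌈(3·23)/32⌉ = ⌈92/32⌉ − ⌈69/32⌉ = 3 − 3 = 0
n=4: ⌈(5·23)/32⌉ − ⌈(4·23)/32⌉ = ⌈115/32⌉ − ⌈92/32⌉ = 4 − 3 = 1
n=5: ⌈(6·23)/32⌉ − ⌈(5·23)/32⌉ = ⌈138/32⌉ − ⌈115/32⌉ = 5 − 4 = 1
n=6: ⌈(7·23)/32⌉ − ⌈(6·23)/32⌉ = ⌈161/32⌉ − ⌈138/32⌉ = 6 − 5 = 1
n=7: ⌈(8·23)/32⌉ − ⌈(7·23)/32⌉ = ⌈184/32⌉ − ⌈161/32⌉ = 6 − 6 = 0
n=8: ⌈(9·23)/32⌉ − ⌈(8·23)/32⌉ = ⌈207/32⌉ − ⌈184/32⌉ = 7 − 6 = 1
n=9: ⌈(10·23)/32⌉ − ⌈(9·23)/32⌉ = ⌈230/32⌉ − ⌈207/32⌉ = 8 − 7 = 1
n=10: ⌈(11·23)/32⌉ − ⌈(10·23)/32⌉ = ⌈253/32⌉ − ⌈230/32⌉ = 8 − 8 = 0
n=11: ⌈(12·23)/32⌉ − ⌈(11·23)/32⌉ = ⌈276/32⌉ − ⌈253/32⌉ = 9 − 8 = 1
n=12: ⌈(13·23)/32⌉ − ⌈(12·23)/32⌉ = ⌈299/32⌉ − ⌈276/32⌉ = 10 − 9 = 1
n=13: ⌈(14·23)/32⌉ − ⌈(13·23)/32⌉ = ⌈322/32⌉ − ⌈299/32⌉ = 11 − 10 = 1
n=14: ⌈(15·23)/32⌉ − ⌈(14·23)/32⌉ = ⌈345/32⌉ − ⌈322/32⌉ = 11 − 11 = 0
n=15: ⌈(16·23)/32⌉ − ⌈(15·23)/32⌉ = ⌈368/32⌉ − ⌈345/32⌉ = 12 − 11 = 1
n=16: ⌈(17·23)/32⌉ − ⌈(16·23)/32⌉ = ⌈391/32⌉ − ⌈368/32⌉ = 13 − 12 = 1
n=17: ⌈(18·23)/32⌉ − ⌈(17·23)/32⌉ = ⌈414/32⌉ − ⌈391/32⌉ = 13 − 13 = 0
n=18: ⌈(19·23)/32⌉ − ⌈(18·23)/32⌉ = ⌈437/32⌉ − ⌈414/32⌉ = 14 − 13 = 1
n=19: ⌈(20·23)/32⌉ − ⌈(19·23)/32⌉ = ⌈460/32⌉ − ⌈437/32⌉ = 15 − 14 = 1
n=20: ⌈(21·23)/32⌉ − ⌈(20·23)/32⌉ = ⌈483/32⌉ − ⌈460/32⌉ = 16 − 15 = 1
n=21: ⌈(22·23)/32⌉ − ⌈(21·23)/32⌉ = ⌈506/32⌉ − ⌈483/32⌉ = 16 − 16 = 0
n=22: ⌈(23·23)/32⌉ − ⌈(22·23)/32⌉ = ⌈529/32⌉ − ⌈506/32⌉ = 17 − 16 = 1
n=23: ⌈(24·23)/32⌉ − ⌈(23·23)/32⌉ = ⌈552/32⌉ − ⌈529/32⌉ = 18 − 17 = 1
n=24: ⌈(25·23)/32⌉ − ⌈(24·23)/32⌉ = ⌈575/32⌉ − ⌈552/32⌉ = 18 − 18 = 0
n=25: ⌈(26·23)/32⌉ − ⌈(25·23)/32⌉ = ⌈598/32⌉ − ⌈575/32⌉ = 19 − 18 = 1
n=26: ⌈(27·23)/32⌉ − ⌈(26·23)/32⌉ = ⌈621/32⌉ − ⌈598/32⌉ = 20 − 19 = 1
n=27: ⌈(28·23)/32⌉ − ⌈(27·23)/32⌉ = ⌈644/32⌉ − ⌈621/32⌉ = 21 − 20 = 1
n=28: ⌈(29·23)/32⌉ − ⌈(28·23)/32⌉ = ⌈667/32⌉ − ⌈644/32⌉ = 21 − 21 = 0


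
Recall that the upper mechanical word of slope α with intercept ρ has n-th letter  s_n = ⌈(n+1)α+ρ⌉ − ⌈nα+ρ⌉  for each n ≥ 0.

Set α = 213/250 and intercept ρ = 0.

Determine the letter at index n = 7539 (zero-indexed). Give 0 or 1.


1

(n+1)α + ρ = (7540·213) / 250 = 1606020/250
nα + ρ     = (7539·213) / 250 = 1605807/250
⌈1606020/250⌉ = 6425,  ⌈1605807/250⌉ = 6424
s_{7539} = 6425 − 6424 = 1


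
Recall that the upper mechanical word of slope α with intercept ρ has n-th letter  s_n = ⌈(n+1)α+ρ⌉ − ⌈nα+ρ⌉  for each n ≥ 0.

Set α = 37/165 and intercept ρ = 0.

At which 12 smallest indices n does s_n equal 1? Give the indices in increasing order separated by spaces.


n=0: ⌈37/165⌉−⌈0/165⌉ = 1−0 = 1  ← one
n=1: ⌈74/165⌉−⌈37/165⌉ = 1−1 = 0
n=2: ⌈111/165⌉−⌈74/165⌉ = 1−1 = 0
n=3: ⌈148/165⌉−⌈111/165⌉ = 1−1 = 0
n=4: ⌈185/165⌉−⌈148/165⌉ = 2−1 = 1  ← one
n=5: ⌈222/165⌉−⌈185/165⌉ = 2−2 = 0
n=6: ⌈259/165⌉−⌈222/165⌉ = 2−2 = 0
n=7: ⌈296/165⌉−⌈259/165⌉ = 2−2 = 0
n=8: ⌈333/165⌉−⌈296/165⌉ = 3−2 = 1  ← one
n=9: ⌈370/165⌉−⌈333/165⌉ = 3−3 = 0
n=10: ⌈407/165⌉−⌈370/165⌉ = 3−3 = 0
n=11: ⌈444/165⌉−⌈407/165⌉ = 3−3 = 0
n=12: ⌈481/165⌉−⌈444/165⌉ = 3−3 = 0
n=13: ⌈518/165⌉−⌈481/165⌉ = 4−3 = 1  ← one
n=14: ⌈555/165⌉−⌈518/165⌉ = 4−4 = 0
n=15: ⌈592/165⌉−⌈555/165⌉ = 4−4 = 0
n=16: ⌈629/165⌉−⌈592/165⌉ = 4−4 = 0
n=17: ⌈666/165⌉−⌈629/165⌉ = 5−4 = 1  ← one
n=18: ⌈703/165⌉−⌈666/165⌉ = 5−5 = 0
n=19: ⌈740/165⌉−⌈703/165⌉ = 5−5 = 0
n=20: ⌈777/165⌉−⌈740/165⌉ = 5−5 = 0
n=21: ⌈814/165⌉−⌈777/165⌉ = 5−5 = 0
n=22: ⌈851/165⌉−⌈814/165⌉ = 6−5 = 1  ← one
n=23: ⌈888/165⌉−⌈851/165⌉ = 6−6 = 0
n=24: ⌈925/165⌉−⌈888/165⌉ = 6−6 = 0
n=25: ⌈962/165⌉−⌈925/165⌉ = 6−6 = 0
n=26: ⌈999/165⌉−⌈962/165⌉ = 7−6 = 1  ← one
n=27: ⌈1036/165⌉−⌈999/165⌉ = 7−7 = 0
n=28: ⌈1073/165⌉−⌈1036/165⌉ = 7−7 = 0
n=29: ⌈1110/165⌉−⌈1073/165⌉ = 7−7 = 0
n=30: ⌈1147/165⌉−⌈1110/165⌉ = 7−7 = 0
n=31: ⌈1184/165⌉−⌈1147/165⌉ = 8−7 = 1  ← one
n=32: ⌈1221/165⌉−⌈1184/165⌉ = 8−8 = 0
n=33: ⌈1258/165⌉−⌈1221/165⌉ = 8−8 = 0
n=34: ⌈1295/165⌉−⌈1258/165⌉ = 8−8 = 0
n=35: ⌈1332/165⌉−⌈1295/165⌉ = 9−8 = 1  ← one
n=36: ⌈1369/165⌉−⌈1332/165⌉ = 9−9 = 0
n=37: ⌈1406/165⌉−⌈1369/165⌉ = 9−9 = 0
n=38: ⌈1443/165⌉−⌈1406/165⌉ = 9−9 = 0
n=39: ⌈1480/165⌉−⌈1443/165⌉ = 9−9 = 0
n=40: ⌈1517/165⌉−⌈1480/165⌉ = 10−9 = 1  ← one
n=41: ⌈1554/165⌉−⌈1517/165⌉ = 10−10 = 0
n=42: ⌈1591/165⌉−⌈1554/165⌉ = 10−10 = 0
n=43: ⌈1628/165⌉−⌈1591/165⌉ = 10−10 = 0
n=44: ⌈1665/165⌉−⌈1628/165⌉ = 11−10 = 1  ← one
n=45: ⌈1702/165⌉−⌈1665/165⌉ = 11−11 = 0
n=46: ⌈1739/165⌉−⌈1702/165⌉ = 11−11 = 0
n=47: ⌈1776/165⌉−⌈1739/165⌉ = 11−11 = 0
n=48: ⌈1813/165⌉−⌈1776/165⌉ = 11−11 = 0
n=49: ⌈1850/165⌉−⌈1813/165⌉ = 12−11 = 1  ← one
positions of the first 12 ones: 0 4 8 13 17 22 26 31 35 40 44 49

0 4 8 13 17 22 26 31 35 40 44 49


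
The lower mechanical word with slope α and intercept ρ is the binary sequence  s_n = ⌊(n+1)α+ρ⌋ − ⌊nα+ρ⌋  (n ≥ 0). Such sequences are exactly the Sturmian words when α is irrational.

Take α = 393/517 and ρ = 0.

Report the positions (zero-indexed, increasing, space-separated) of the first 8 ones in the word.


n=0: ⌊393/517⌋−⌊0/517⌋ = 0−0 = 0
n=1: ⌊786/517⌋−⌊393/517⌋ = 1−0 = 1  ← one
n=2: ⌊1179/517⌋−⌊786/517⌋ = 2−1 = 1  ← one
n=3: ⌊1572/517⌋−⌊1179/517⌋ = 3−2 = 1  ← one
n=4: ⌊1965/517⌋−⌊1572/517⌋ = 3−3 = 0
n=5: ⌊2358/517⌋−⌊1965/517⌋ = 4−3 = 1  ← one
n=6: ⌊2751/517⌋−⌊2358/517⌋ = 5−4 = 1  ← one
n=7: ⌊3144/517⌋−⌊2751/517⌋ = 6−5 = 1  ← one
n=8: ⌊3537/517⌋−⌊3144/517⌋ = 6−6 = 0
n=9: ⌊3930/517⌋−⌊3537/517⌋ = 7−6 = 1  ← one
n=10: ⌊4323/517⌋−⌊3930/517⌋ = 8−7 = 1  ← one
positions of the first 8 ones: 1 2 3 5 6 7 9 10

1 2 3 5 6 7 9 10
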